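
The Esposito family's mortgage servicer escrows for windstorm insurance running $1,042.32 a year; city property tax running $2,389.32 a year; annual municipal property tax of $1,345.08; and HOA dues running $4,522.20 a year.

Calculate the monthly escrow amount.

Windstorm insurance: $1,042.32 per year
City property tax: $2,389.32 per year
Municipal property tax: $1,345.08 per year
HOA dues: $4,522.20 per year
Yearly total = $9,298.92
Per month = $9,298.92 ÷ 12 = $774.91

$774.91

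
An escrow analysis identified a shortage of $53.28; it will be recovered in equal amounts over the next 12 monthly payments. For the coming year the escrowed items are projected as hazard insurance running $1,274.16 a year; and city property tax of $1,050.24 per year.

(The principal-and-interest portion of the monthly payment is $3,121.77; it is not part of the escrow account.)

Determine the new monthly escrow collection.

$198.14

Hazard insurance — $1,274.16/yr
City property tax — $1,050.24/yr
Combined annual = $1,274.16 + $1,050.24 = $2,324.40
Per month = $2,324.40 / 12 = $193.70
Shortage per month = $53.28 / 12 = $4.44
Adjusted monthly = $193.70 + $4.44 = $198.14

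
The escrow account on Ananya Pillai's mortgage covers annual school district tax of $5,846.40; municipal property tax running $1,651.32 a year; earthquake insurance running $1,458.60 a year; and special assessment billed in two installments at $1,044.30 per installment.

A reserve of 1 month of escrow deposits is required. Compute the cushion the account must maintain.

School district tax = $5,846.40 per year
Municipal property tax = $1,651.32 per year
Earthquake insurance = $1,458.60 per year
Special assessment = $1,044.30 × 2 = $2,088.60 per year
Total per year = $11,044.92
Base monthly escrow = $11,044.92 ÷ 12 = $920.41
Reserve = 1 × $920.41 = $920.41

$920.41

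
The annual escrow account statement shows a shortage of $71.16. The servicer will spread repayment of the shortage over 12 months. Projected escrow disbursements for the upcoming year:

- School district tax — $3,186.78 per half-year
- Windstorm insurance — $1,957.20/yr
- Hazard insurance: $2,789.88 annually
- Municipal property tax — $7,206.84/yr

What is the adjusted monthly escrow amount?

$1,533.22

School district tax = $3,186.78 × 2 = $6,373.56 annually
Windstorm insurance = $1,957.20 annually
Hazard insurance = $2,789.88 annually
Municipal property tax = $7,206.84 annually
Combined annual = $6,373.56 + $1,957.20 + $2,789.88 + $7,206.84 = $18,327.48
Monthly = $18,327.48 ÷ 12 = $1,527.29
Shortage spread = $71.16 / 12 = $5.93/mo
New monthly escrow = $1,527.29 + $5.93 = $1,533.22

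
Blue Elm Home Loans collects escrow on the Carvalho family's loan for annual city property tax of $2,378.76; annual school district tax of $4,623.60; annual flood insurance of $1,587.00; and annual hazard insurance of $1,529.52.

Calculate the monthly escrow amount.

$843.24

City property tax — $2,378.76/yr
School district tax — $4,623.60/yr
Flood insurance — $1,587.00/yr
Hazard insurance — $1,529.52/yr
Combined annual = $2,378.76 + $4,623.60 + $1,587.00 + $1,529.52 = $10,118.88
Base monthly escrow = $10,118.88 / 12 = $843.24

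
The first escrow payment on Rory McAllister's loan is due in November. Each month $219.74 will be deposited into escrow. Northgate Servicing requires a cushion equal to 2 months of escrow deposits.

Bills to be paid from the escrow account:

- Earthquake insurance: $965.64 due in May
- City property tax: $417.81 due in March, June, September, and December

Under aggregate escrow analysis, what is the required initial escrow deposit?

$900.63

Cushion = 2 × $219.74 = $439.48
Trial balance (start $0, +$219.74 each month, − disbursements):
  Nov: +$219.74 → $219.74
  Dec: +$219.74 − $417.81 → $21.67
  Jan: +$219.74 → $241.41
  Feb: +$219.74 → $461.15
  Mar: +$219.74 − $417.81 → $263.08
  Apr: +$219.74 → $482.82
  May: +$219.74 − $965.64 → -$263.08
  Jun: +$219.74 − $417.81 → -$461.15
  Jul: +$219.74 → -$241.41
  Aug: +$219.74 → -$21.67
  Sep: +$219.74 − $417.81 → -$219.74
  Oct: +$219.74 → $0.00
Lowest trial balance = -$461.15 (Jun)
Initial deposit = cushion − low point = $439.48 − (-$461.15) = $900.63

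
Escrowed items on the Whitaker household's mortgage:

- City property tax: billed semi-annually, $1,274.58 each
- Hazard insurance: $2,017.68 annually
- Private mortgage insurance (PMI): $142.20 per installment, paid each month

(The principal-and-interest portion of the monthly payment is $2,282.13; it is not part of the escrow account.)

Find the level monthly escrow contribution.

City property tax = $1,274.58 × 2 = $2,549.16 per year
Hazard insurance = $2,017.68 per year
Private mortgage insurance (PMI) = $142.20 × 12 = $1,706.40 per year
Combined annual = $2,549.16 + $2,017.68 + $1,706.40 = $6,273.24
Monthly escrow = $6,273.24 ÷ 12 = $522.77

$522.77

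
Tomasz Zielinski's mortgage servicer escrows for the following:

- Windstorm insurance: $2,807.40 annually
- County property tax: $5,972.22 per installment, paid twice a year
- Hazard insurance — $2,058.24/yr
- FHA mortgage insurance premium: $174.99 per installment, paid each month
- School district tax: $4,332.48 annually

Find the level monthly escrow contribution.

$1,936.87

Windstorm insurance: $2,807.40/yr
County property tax: $5,972.22 × 2 = $11,944.44/yr
Hazard insurance: $2,058.24/yr
FHA mortgage insurance premium: $174.99 × 12 = $2,099.88/yr
School district tax: $4,332.48/yr
Total annual escrow = $23,242.44
Monthly = $23,242.44 ÷ 12 = $1,936.87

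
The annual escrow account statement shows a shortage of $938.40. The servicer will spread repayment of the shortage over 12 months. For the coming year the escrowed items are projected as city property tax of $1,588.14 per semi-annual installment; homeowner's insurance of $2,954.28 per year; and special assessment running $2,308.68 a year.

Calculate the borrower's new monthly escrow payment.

$781.47

City property tax = $1,588.14 × 2 = $3,176.28 per year
Homeowner's insurance = $2,954.28 per year
Special assessment = $2,308.68 per year
Total annual escrow = $3,176.28 + $2,954.28 + $2,308.68 = $8,439.24
Monthly escrow = $8,439.24 / 12 = $703.27
Shortage spread = $938.40 / 12 = $78.20/mo
New monthly escrow = $703.27 + $78.20 = $781.47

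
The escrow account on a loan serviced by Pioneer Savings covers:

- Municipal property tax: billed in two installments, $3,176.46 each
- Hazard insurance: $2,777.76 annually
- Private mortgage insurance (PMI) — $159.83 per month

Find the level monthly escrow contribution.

Municipal property tax — $3,176.46 × 2 = $6,352.92/yr
Hazard insurance — $2,777.76/yr
Private mortgage insurance (PMI) — $159.83 × 12 = $1,917.96/yr
Total per year = $6,352.92 + $2,777.76 + $1,917.96 = $11,048.64
Base monthly escrow = $11,048.64 ÷ 12 = $920.72

$920.72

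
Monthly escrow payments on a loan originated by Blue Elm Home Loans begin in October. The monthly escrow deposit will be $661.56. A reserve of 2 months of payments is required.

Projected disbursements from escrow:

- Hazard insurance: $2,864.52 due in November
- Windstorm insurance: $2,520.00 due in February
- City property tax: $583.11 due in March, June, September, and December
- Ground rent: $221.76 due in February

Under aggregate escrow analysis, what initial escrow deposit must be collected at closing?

$4,204.71

Cushion = 2 × $661.56 = $1,323.12
Trial balance (start $0, +$661.56 each month, − disbursements):
  Oct: +$661.56 → $661.56
  Nov: +$661.56 − $2,864.52 → -$1,541.40
  Dec: +$661.56 − $583.11 → -$1,462.95
  Jan: +$661.56 → -$801.39
  Feb: +$661.56 − $2,741.76 → -$2,881.59
  Mar: +$661.56 − $583.11 → -$2,803.14
  Apr: +$661.56 → -$2,141.58
  May: +$661.56 → -$1,480.02
  Jun: +$661.56 − $583.11 → -$1,401.57
  Jul: +$661.56 → -$740.01
  Aug: +$661.56 → -$78.45
  Sep: +$661.56 − $583.11 → $0.00
Lowest trial balance = -$2,881.59 (Feb)
Initial deposit = cushion − low point = $1,323.12 − (-$2,881.59) = $4,204.71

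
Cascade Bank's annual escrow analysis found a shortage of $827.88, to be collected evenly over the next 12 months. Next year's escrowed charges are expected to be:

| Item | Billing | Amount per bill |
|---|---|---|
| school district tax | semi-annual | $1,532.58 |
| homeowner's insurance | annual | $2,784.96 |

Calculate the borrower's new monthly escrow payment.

$556.50

School district tax — $1,532.58 × 2 = $3,065.16/yr
Homeowner's insurance — $2,784.96/yr
Annual escrow total = $3,065.16 + $2,784.96 = $5,850.12
Monthly = $5,850.12 ÷ 12 = $487.51
Shortage spread = $827.88 ÷ 12 = $68.99/mo
Adjusted monthly = $487.51 + $68.99 = $556.50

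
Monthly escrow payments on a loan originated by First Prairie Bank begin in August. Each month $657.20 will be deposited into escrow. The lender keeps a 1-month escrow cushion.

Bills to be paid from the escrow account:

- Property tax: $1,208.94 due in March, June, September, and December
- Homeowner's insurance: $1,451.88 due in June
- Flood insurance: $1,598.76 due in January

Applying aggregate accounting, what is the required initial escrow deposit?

Cushion = 1 × $657.20 = $657.20
Trial balance (start $0, +$657.20 each month, − disbursements):
  Aug: +$657.20 → $657.20
  Sep: +$657.20 − $1,208.94 → $105.46
  Oct: +$657.20 → $762.66
  Nov: +$657.20 → $1,419.86
  Dec: +$657.20 − $1,208.94 → $868.12
  Jan: +$657.20 − $1,598.76 → -$73.44
  Feb: +$657.20 → $583.76
  Mar: +$657.20 − $1,208.94 → $32.02
  Apr: +$657.20 → $689.22
  May: +$657.20 → $1,346.42
  Jun: +$657.20 − $2,660.82 → -$657.20
  Jul: +$657.20 → $0.00
Lowest trial balance = -$657.20 (Jun)
Initial deposit = cushion − low point = $657.20 − (-$657.20) = $1,314.40

$1,314.40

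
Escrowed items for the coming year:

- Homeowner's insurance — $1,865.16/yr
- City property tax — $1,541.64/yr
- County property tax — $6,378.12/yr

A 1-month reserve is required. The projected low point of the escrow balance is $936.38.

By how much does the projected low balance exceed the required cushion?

$120.97

Homeowner's insurance — $1,865.16
City property tax — $1,541.64
County property tax — $6,378.12
Total per year = $9,784.92
Monthly escrow = $9,784.92 / 12 = $815.41
Cushion = 1 × $815.41 = $815.41
Excess over cushion: $936.38 − $815.41 = $120.97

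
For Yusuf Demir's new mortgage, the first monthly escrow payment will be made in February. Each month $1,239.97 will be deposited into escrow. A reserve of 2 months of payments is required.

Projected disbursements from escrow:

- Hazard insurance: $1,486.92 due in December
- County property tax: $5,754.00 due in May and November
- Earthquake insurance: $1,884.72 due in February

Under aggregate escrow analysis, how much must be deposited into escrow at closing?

$5,158.78

Cushion = 2 × $1,239.97 = $2,479.94
Trial balance (start $0, +$1,239.97 each month, − disbursements):
  Feb: +$1,239.97 − $1,884.72 → -$644.75
  Mar: +$1,239.97 → $595.22
  Apr: +$1,239.97 → $1,835.19
  May: +$1,239.97 − $5,754.00 → -$2,678.84
  Jun: +$1,239.97 → -$1,438.87
  Jul: +$1,239.97 → -$198.90
  Aug: +$1,239.97 → $1,041.07
  Sep: +$1,239.97 → $2,281.04
  Oct: +$1,239.97 → $3,521.01
  Nov: +$1,239.97 − $5,754.00 → -$993.02
  Dec: +$1,239.97 − $1,486.92 → -$1,239.97
  Jan: +$1,239.97 → $0.00
Lowest trial balance = -$2,678.84 (May)
Initial deposit = cushion − low point = $2,479.94 − (-$2,678.84) = $5,158.78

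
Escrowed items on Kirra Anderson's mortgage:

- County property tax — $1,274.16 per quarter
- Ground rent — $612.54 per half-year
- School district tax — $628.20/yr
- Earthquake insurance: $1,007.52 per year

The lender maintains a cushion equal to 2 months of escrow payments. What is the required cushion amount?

$1,326.24

County property tax: $1,274.16 × 4 = $5,096.64 annually
Ground rent: $612.54 × 2 = $1,225.08 annually
School district tax: $628.20 annually
Earthquake insurance: $1,007.52 annually
Total per year = $7,957.44
Monthly = $7,957.44 / 12 = $663.12
Reserve = 2 × $663.12 = $1,326.24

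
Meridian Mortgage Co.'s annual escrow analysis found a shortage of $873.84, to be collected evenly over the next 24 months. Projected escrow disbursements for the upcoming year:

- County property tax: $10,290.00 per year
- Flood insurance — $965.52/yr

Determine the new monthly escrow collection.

$974.37

County property tax: $10,290.00
Flood insurance: $965.52
Total per year = $10,290.00 + $965.52 = $11,255.52
Monthly escrow = $11,255.52 / 12 = $937.96
Shortage per month = $873.84 / 24 = $36.41
New monthly escrow = $937.96 + $36.41 = $974.37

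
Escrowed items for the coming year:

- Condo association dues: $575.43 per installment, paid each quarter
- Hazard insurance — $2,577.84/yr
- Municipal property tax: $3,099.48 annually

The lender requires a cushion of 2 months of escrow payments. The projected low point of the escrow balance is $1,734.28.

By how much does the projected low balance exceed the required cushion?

$404.44

Condo association dues: $575.43 × 4 = $2,301.72 annually
Hazard insurance: $2,577.84 annually
Municipal property tax: $3,099.48 annually
Combined annual = $7,979.04
Monthly escrow = $7,979.04 ÷ 12 = $664.92
Cushion = 2 × $664.92 = $1,329.84
Excess over cushion: $1,734.28 − $1,329.84 = $404.44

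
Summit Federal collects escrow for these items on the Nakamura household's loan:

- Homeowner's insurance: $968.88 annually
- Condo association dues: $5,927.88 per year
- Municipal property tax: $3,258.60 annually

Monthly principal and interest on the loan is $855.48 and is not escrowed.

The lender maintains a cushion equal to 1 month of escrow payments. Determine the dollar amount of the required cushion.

$846.28

Homeowner's insurance = $968.88
Condo association dues = $5,927.88
Municipal property tax = $3,258.60
Total annual escrow = $968.88 + $5,927.88 + $3,258.60 = $10,155.36
Base monthly escrow = $10,155.36 ÷ 12 = $846.28
Required cushion = 1 × $846.28 = $846.28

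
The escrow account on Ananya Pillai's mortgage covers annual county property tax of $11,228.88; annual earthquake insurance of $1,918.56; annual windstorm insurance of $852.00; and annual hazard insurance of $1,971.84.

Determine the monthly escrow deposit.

$1,330.94

County property tax: $11,228.88 per year
Earthquake insurance: $1,918.56 per year
Windstorm insurance: $852.00 per year
Hazard insurance: $1,971.84 per year
Total annual escrow = $15,971.28
Per month = $15,971.28 / 12 = $1,330.94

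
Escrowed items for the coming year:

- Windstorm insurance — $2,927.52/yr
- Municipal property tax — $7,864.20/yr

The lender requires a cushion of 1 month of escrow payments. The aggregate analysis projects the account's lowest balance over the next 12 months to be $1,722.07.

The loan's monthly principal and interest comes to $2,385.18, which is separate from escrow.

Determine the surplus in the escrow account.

Windstorm insurance: $2,927.52/yr
Municipal property tax: $7,864.20/yr
Total annual escrow = $2,927.52 + $7,864.20 = $10,791.72
Monthly escrow = $10,791.72 ÷ 12 = $899.31
Cushion = 1 × $899.31 = $899.31
Excess over cushion: $1,722.07 − $899.31 = $822.76

$822.76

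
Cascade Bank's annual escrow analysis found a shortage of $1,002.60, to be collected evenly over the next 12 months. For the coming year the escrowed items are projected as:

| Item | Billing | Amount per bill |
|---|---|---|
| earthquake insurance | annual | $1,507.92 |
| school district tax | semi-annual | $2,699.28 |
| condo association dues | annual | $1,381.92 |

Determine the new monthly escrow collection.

$774.25

Earthquake insurance — $1,507.92/yr
School district tax — $2,699.28 × 2 = $5,398.56/yr
Condo association dues — $1,381.92/yr
Combined annual = $1,507.92 + $5,398.56 + $1,381.92 = $8,288.40
Monthly = $8,288.40 ÷ 12 = $690.70
Monthly shortage recovery: $1,002.60 / 12 = $83.55
New monthly escrow = $690.70 + $83.55 = $774.25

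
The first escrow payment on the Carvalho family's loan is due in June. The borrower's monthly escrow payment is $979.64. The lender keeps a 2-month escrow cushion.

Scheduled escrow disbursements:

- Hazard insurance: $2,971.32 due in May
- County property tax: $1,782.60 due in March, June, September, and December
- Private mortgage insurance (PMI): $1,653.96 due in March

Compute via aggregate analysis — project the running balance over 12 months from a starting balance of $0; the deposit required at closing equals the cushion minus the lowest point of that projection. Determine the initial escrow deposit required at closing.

$2,762.24

Cushion = 2 × $979.64 = $1,959.28
Trial balance (start $0, +$979.64 each month, − disbursements):
  Jun: +$979.64 − $1,782.60 → -$802.96
  Jul: +$979.64 → $176.68
  Aug: +$979.64 → $1,156.32
  Sep: +$979.64 − $1,782.60 → $353.36
  Oct: +$979.64 → $1,333.00
  Nov: +$979.64 → $2,312.64
  Dec: +$979.64 − $1,782.60 → $1,509.68
  Jan: +$979.64 → $2,489.32
  Feb: +$979.64 → $3,468.96
  Mar: +$979.64 − $3,436.56 → $1,012.04
  Apr: +$979.64 → $1,991.68
  May: +$979.64 − $2,971.32 → $0.00
Lowest trial balance = -$802.96 (Jun)
Initial deposit = cushion − low point = $1,959.28 − (-$802.96) = $2,762.24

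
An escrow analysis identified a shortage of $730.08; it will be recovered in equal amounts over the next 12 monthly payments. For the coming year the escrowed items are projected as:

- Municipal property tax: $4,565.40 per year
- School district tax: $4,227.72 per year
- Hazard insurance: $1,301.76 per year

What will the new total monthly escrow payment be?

$902.08

Municipal property tax = $4,565.40
School district tax = $4,227.72
Hazard insurance = $1,301.76
Total per year = $4,565.40 + $4,227.72 + $1,301.76 = $10,094.88
Monthly escrow = $10,094.88 ÷ 12 = $841.24
Shortage per month = $730.08 ÷ 12 = $60.84
New monthly escrow = $841.24 + $60.84 = $902.08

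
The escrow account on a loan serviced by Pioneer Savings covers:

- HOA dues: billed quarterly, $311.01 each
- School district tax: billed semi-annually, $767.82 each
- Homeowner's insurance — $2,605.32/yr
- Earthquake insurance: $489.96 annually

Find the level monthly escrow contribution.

$489.58

HOA dues: $311.01 × 4 = $1,244.04 per year
School district tax: $767.82 × 2 = $1,535.64 per year
Homeowner's insurance: $2,605.32 per year
Earthquake insurance: $489.96 per year
Annual escrow total = $1,244.04 + $1,535.64 + $2,605.32 + $489.96 = $5,874.96
Base monthly escrow = $5,874.96 / 12 = $489.58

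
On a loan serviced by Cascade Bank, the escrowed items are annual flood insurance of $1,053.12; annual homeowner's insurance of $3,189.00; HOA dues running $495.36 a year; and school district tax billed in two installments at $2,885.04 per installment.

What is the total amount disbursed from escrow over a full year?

$10,507.56

Flood insurance = $1,053.12
Homeowner's insurance = $3,189.00
HOA dues = $495.36
School district tax = $2,885.04 × 2 = $5,770.08
Yearly total = $10,507.56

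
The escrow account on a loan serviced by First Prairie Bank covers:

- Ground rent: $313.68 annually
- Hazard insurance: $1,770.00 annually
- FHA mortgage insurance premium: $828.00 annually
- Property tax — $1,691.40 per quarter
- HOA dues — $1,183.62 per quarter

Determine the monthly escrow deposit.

$1,200.98

Ground rent: $313.68 annually
Hazard insurance: $1,770.00 annually
FHA mortgage insurance premium: $828.00 annually
Property tax: $1,691.40 × 4 = $6,765.60 annually
HOA dues: $1,183.62 × 4 = $4,734.48 annually
Combined annual = $313.68 + $1,770.00 + $828.00 + $6,765.60 + $4,734.48 = $14,411.76
Monthly escrow = $14,411.76 / 12 = $1,200.98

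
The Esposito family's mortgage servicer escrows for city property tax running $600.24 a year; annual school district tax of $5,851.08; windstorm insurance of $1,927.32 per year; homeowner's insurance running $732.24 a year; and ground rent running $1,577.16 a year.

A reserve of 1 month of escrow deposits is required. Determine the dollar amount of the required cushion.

City property tax: $600.24
School district tax: $5,851.08
Windstorm insurance: $1,927.32
Homeowner's insurance: $732.24
Ground rent: $1,577.16
Yearly total = $600.24 + $5,851.08 + $1,927.32 + $732.24 + $1,577.16 = $10,688.04
Base monthly escrow = $10,688.04 ÷ 12 = $890.67
Reserve = 1 × $890.67 = $890.67

$890.67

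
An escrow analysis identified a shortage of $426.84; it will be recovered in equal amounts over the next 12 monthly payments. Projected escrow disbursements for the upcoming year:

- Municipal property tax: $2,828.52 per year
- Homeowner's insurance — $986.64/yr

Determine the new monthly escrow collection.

Municipal property tax: $2,828.52 annually
Homeowner's insurance: $986.64 annually
Yearly total = $2,828.52 + $986.64 = $3,815.16
Base monthly escrow = $3,815.16 ÷ 12 = $317.93
Monthly shortage recovery: $426.84 ÷ 12 = $35.57
New monthly escrow = $317.93 + $35.57 = $353.50

$353.50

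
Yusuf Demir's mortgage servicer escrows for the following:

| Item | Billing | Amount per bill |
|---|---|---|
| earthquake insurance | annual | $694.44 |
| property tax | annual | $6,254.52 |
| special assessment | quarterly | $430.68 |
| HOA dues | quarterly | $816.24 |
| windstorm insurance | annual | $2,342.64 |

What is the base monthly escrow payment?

Earthquake insurance = $694.44
Property tax = $6,254.52
Special assessment = $430.68 × 4 = $1,722.72
HOA dues = $816.24 × 4 = $3,264.96
Windstorm insurance = $2,342.64
Yearly total = $14,279.28
Per month = $14,279.28 ÷ 12 = $1,189.94

$1,189.94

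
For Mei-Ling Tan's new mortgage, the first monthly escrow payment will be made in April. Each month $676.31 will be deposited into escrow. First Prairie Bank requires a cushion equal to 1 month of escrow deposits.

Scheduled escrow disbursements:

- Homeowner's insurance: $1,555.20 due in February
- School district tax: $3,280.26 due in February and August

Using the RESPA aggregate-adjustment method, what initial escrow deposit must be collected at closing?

$1,352.62

Cushion = 1 × $676.31 = $676.31
Trial balance (start $0, +$676.31 each month, − disbursements):
  Apr: +$676.31 → $676.31
  May: +$676.31 → $1,352.62
  Jun: +$676.31 → $2,028.93
  Jul: +$676.31 → $2,705.24
  Aug: +$676.31 − $3,280.26 → $101.29
  Sep: +$676.31 → $777.60
  Oct: +$676.31 → $1,453.91
  Nov: +$676.31 → $2,130.22
  Dec: +$676.31 → $2,806.53
  Jan: +$676.31 → $3,482.84
  Feb: +$676.31 − $4,835.46 → -$676.31
  Mar: +$676.31 → $0.00
Lowest trial balance = -$676.31 (Feb)
Initial deposit = cushion − low point = $676.31 − (-$676.31) = $1,352.62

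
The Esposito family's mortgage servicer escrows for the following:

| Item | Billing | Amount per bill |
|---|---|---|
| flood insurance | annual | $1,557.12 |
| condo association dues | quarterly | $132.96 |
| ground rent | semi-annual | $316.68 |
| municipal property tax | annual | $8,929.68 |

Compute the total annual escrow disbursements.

$11,652.00

Flood insurance: $1,557.12 per year
Condo association dues: $132.96 × 4 = $531.84 per year
Ground rent: $316.68 × 2 = $633.36 per year
Municipal property tax: $8,929.68 per year
Yearly total = $1,557.12 + $531.84 + $633.36 + $8,929.68 = $11,652.00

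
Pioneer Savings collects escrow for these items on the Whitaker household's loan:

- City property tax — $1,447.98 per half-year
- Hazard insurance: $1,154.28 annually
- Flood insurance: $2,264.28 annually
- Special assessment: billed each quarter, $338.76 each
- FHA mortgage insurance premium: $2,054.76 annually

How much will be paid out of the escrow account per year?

$9,724.32

City property tax — $1,447.98 × 2 = $2,895.96/yr
Hazard insurance — $1,154.28/yr
Flood insurance — $2,264.28/yr
Special assessment — $338.76 × 4 = $1,355.04/yr
FHA mortgage insurance premium — $2,054.76/yr
Annual escrow total = $9,724.32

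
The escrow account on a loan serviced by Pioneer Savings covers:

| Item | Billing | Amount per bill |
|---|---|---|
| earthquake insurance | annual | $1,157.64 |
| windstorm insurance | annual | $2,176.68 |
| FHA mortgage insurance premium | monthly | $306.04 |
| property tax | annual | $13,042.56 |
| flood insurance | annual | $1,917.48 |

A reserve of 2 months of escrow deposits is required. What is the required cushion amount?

$3,661.14

Earthquake insurance — $1,157.64 per year
Windstorm insurance — $2,176.68 per year
FHA mortgage insurance premium — $306.04 × 12 = $3,672.48 per year
Property tax — $13,042.56 per year
Flood insurance — $1,917.48 per year
Total per year = $21,966.84
Base monthly escrow = $21,966.84 / 12 = $1,830.57
Cushion = 2 × $1,830.57 = $3,661.14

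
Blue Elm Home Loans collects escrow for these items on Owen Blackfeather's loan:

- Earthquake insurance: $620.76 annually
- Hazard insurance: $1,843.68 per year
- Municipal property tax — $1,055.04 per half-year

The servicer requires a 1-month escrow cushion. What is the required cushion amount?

Earthquake insurance — $620.76 per year
Hazard insurance — $1,843.68 per year
Municipal property tax — $1,055.04 × 2 = $2,110.08 per year
Total per year = $4,574.52
Base monthly escrow = $4,574.52 / 12 = $381.21
Required cushion = 1 × $381.21 = $381.21

$381.21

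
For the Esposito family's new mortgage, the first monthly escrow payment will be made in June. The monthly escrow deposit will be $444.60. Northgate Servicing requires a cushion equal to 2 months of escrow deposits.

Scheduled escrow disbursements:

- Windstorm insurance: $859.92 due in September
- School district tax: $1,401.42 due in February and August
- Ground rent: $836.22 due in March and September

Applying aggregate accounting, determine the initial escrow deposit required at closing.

$2,208.36

Cushion = 2 × $444.60 = $889.20
Trial balance (start $0, +$444.60 each month, − disbursements):
  Jun: +$444.60 → $444.60
  Jul: +$444.60 → $889.20
  Aug: +$444.60 − $1,401.42 → -$67.62
  Sep: +$444.60 − $1,696.14 → -$1,319.16
  Oct: +$444.60 → -$874.56
  Nov: +$444.60 → -$429.96
  Dec: +$444.60 → $14.64
  Jan: +$444.60 → $459.24
  Feb: +$444.60 − $1,401.42 → -$497.58
  Mar: +$444.60 − $836.22 → -$889.20
  Apr: +$444.60 → -$444.60
  May: +$444.60 → $0.00
Lowest trial balance = -$1,319.16 (Sep)
Initial deposit = cushion − low point = $889.20 − (-$1,319.16) = $2,208.36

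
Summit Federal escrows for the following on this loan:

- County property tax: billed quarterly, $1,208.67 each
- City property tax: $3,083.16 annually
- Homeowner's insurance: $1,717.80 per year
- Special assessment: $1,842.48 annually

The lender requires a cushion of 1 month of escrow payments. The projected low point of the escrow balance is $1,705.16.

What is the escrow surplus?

$748.65

County property tax = $1,208.67 × 4 = $4,834.68 annually
City property tax = $3,083.16 annually
Homeowner's insurance = $1,717.80 annually
Special assessment = $1,842.48 annually
Annual escrow total = $4,834.68 + $3,083.16 + $1,717.80 + $1,842.48 = $11,478.12
Monthly = $11,478.12 / 12 = $956.51
Required reserve = 1 × $956.51 = $956.51
Surplus = $1,705.16 − $956.51 = $748.65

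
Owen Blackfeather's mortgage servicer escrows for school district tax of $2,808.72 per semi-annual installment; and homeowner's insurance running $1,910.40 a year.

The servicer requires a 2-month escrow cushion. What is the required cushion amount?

$1,254.64

School district tax: $2,808.72 × 2 = $5,617.44/yr
Homeowner's insurance: $1,910.40/yr
Annual escrow total = $7,527.84
Monthly = $7,527.84 ÷ 12 = $627.32
Reserve = 2 × $627.32 = $1,254.64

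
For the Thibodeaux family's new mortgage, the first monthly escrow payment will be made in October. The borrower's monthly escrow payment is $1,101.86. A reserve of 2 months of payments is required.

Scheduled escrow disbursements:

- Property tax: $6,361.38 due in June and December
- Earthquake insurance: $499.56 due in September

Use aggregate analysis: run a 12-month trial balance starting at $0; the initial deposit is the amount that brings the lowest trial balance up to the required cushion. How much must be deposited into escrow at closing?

$5,259.52

Cushion = 2 × $1,101.86 = $2,203.72
Trial balance (start $0, +$1,101.86 each month, − disbursements):
  Oct: +$1,101.86 → $1,101.86
  Nov: +$1,101.86 → $2,203.72
  Dec: +$1,101.86 − $6,361.38 → -$3,055.80
  Jan: +$1,101.86 → -$1,953.94
  Feb: +$1,101.86 → -$852.08
  Mar: +$1,101.86 → $249.78
  Apr: +$1,101.86 → $1,351.64
  May: +$1,101.86 → $2,453.50
  Jun: +$1,101.86 − $6,361.38 → -$2,806.02
  Jul: +$1,101.86 → -$1,704.16
  Aug: +$1,101.86 → -$602.30
  Sep: +$1,101.86 − $499.56 → $0.00
Lowest trial balance = -$3,055.80 (Dec)
Initial deposit = cushion − low point = $2,203.72 − (-$3,055.80) = $5,259.52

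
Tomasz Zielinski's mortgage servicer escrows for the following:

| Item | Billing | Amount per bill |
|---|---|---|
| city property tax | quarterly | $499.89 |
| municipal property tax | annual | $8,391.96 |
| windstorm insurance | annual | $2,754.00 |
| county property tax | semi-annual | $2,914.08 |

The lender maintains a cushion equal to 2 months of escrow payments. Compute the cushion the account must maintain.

$3,162.28

City property tax — $499.89 × 4 = $1,999.56 annually
Municipal property tax — $8,391.96 annually
Windstorm insurance — $2,754.00 annually
County property tax — $2,914.08 × 2 = $5,828.16 annually
Yearly total = $1,999.56 + $8,391.96 + $2,754.00 + $5,828.16 = $18,973.68
Monthly escrow = $18,973.68 ÷ 12 = $1,581.14
Reserve = 2 × $1,581.14 = $3,162.28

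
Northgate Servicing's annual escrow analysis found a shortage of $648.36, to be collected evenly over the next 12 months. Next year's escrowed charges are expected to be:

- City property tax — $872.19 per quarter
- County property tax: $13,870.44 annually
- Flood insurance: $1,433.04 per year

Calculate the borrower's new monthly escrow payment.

City property tax: $872.19 × 4 = $3,488.76
County property tax: $13,870.44
Flood insurance: $1,433.04
Combined annual = $3,488.76 + $13,870.44 + $1,433.04 = $18,792.24
Per month = $18,792.24 ÷ 12 = $1,566.02
Monthly shortage recovery: $648.36 ÷ 12 = $54.03
Adjusted monthly = $1,566.02 + $54.03 = $1,620.05

$1,620.05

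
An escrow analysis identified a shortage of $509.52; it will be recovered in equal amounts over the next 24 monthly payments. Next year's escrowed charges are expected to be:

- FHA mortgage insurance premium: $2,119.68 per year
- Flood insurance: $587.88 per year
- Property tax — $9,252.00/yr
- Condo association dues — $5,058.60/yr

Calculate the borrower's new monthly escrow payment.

$1,439.41

FHA mortgage insurance premium = $2,119.68 annually
Flood insurance = $587.88 annually
Property tax = $9,252.00 annually
Condo association dues = $5,058.60 annually
Total annual escrow = $2,119.68 + $587.88 + $9,252.00 + $5,058.60 = $17,018.16
Monthly escrow = $17,018.16 / 12 = $1,418.18
Shortage spread = $509.52 ÷ 24 = $21.23/mo
New monthly escrow = $1,418.18 + $21.23 = $1,439.41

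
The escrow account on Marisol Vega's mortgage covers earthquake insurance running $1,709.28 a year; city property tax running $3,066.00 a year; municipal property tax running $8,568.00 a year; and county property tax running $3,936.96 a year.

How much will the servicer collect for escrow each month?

$1,440.02

Earthquake insurance = $1,709.28/yr
City property tax = $3,066.00/yr
Municipal property tax = $8,568.00/yr
County property tax = $3,936.96/yr
Combined annual = $17,280.24
Base monthly escrow = $17,280.24 / 12 = $1,440.02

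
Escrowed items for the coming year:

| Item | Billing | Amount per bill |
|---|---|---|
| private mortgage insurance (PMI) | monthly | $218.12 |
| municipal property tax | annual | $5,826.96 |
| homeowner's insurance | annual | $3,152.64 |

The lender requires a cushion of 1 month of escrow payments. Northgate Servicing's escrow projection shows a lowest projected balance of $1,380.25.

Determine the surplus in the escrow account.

Private mortgage insurance (PMI) = $218.12 × 12 = $2,617.44 annually
Municipal property tax = $5,826.96 annually
Homeowner's insurance = $3,152.64 annually
Combined annual = $11,597.04
Monthly escrow = $11,597.04 ÷ 12 = $966.42
Cushion = 1 × $966.42 = $966.42
Excess over cushion: $1,380.25 − $966.42 = $413.83

$413.83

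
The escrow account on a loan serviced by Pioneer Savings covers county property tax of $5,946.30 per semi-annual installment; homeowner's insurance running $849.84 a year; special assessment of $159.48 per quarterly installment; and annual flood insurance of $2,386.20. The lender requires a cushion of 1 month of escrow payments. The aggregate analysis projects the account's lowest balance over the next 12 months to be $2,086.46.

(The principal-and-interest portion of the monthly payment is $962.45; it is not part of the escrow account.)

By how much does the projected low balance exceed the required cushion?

County property tax — $5,946.30 × 2 = $11,892.60/yr
Homeowner's insurance — $849.84/yr
Special assessment — $159.48 × 4 = $637.92/yr
Flood insurance — $2,386.20/yr
Combined annual = $15,766.56
Base monthly escrow = $15,766.56 / 12 = $1,313.88
Required reserve = 1 × $1,313.88 = $1,313.88
Surplus = $2,086.46 − $1,313.88 = $772.58

$772.58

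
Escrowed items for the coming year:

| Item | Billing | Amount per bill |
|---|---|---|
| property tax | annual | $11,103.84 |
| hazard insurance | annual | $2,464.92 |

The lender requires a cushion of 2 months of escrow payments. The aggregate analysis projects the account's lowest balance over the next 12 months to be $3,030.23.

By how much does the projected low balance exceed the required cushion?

Property tax: $11,103.84 per year
Hazard insurance: $2,464.92 per year
Yearly total = $13,568.76
Monthly escrow = $13,568.76 ÷ 12 = $1,130.73
Required cushion = 2 × $1,130.73 = $2,261.46
Excess over cushion: $3,030.23 − $2,261.46 = $768.77

$768.77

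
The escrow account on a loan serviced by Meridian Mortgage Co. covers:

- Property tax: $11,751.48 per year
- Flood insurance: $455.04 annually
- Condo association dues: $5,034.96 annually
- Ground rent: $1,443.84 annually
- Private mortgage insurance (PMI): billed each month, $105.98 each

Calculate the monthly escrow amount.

$1,663.09

Property tax = $11,751.48 annually
Flood insurance = $455.04 annually
Condo association dues = $5,034.96 annually
Ground rent = $1,443.84 annually
Private mortgage insurance (PMI) = $105.98 × 12 = $1,271.76 annually
Total annual escrow = $11,751.48 + $455.04 + $5,034.96 + $1,443.84 + $1,271.76 = $19,957.08
Monthly escrow = $19,957.08 ÷ 12 = $1,663.09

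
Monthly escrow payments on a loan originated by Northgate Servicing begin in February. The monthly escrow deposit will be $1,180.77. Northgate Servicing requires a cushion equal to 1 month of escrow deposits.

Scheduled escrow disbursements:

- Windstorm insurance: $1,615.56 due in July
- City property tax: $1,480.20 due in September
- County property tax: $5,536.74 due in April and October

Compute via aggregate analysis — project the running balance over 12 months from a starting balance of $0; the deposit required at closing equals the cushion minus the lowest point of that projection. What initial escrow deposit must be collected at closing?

Cushion = 1 × $1,180.77 = $1,180.77
Trial balance (start $0, +$1,180.77 each month, − disbursements):
  Feb: +$1,180.77 → $1,180.77
  Mar: +$1,180.77 → $2,361.54
  Apr: +$1,180.77 − $5,536.74 → -$1,994.43
  May: +$1,180.77 → -$813.66
  Jun: +$1,180.77 → $367.11
  Jul: +$1,180.77 − $1,615.56 → -$67.68
  Aug: +$1,180.77 → $1,113.09
  Sep: +$1,180.77 − $1,480.20 → $813.66
  Oct: +$1,180.77 − $5,536.74 → -$3,542.31
  Nov: +$1,180.77 → -$2,361.54
  Dec: +$1,180.77 → -$1,180.77
  Jan: +$1,180.77 → $0.00
Lowest trial balance = -$3,542.31 (Oct)
Initial deposit = cushion − low point = $1,180.77 − (-$3,542.31) = $4,723.08

$4,723.08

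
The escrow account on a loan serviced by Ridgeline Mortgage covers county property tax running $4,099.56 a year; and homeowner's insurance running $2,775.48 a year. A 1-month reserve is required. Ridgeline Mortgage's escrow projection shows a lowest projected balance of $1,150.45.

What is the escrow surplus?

County property tax = $4,099.56 annually
Homeowner's insurance = $2,775.48 annually
Total annual escrow = $4,099.56 + $2,775.48 = $6,875.04
Monthly = $6,875.04 / 12 = $572.92
Required cushion = 1 × $572.92 = $572.92
Excess over cushion: $1,150.45 − $572.92 = $577.53

$577.53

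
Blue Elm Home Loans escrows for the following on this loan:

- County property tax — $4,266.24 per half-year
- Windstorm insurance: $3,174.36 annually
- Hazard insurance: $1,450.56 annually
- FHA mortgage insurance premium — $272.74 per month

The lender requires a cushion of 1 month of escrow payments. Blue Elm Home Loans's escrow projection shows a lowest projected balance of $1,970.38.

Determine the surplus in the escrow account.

$601.19

County property tax = $4,266.24 × 2 = $8,532.48 per year
Windstorm insurance = $3,174.36 per year
Hazard insurance = $1,450.56 per year
FHA mortgage insurance premium = $272.74 × 12 = $3,272.88 per year
Combined annual = $8,532.48 + $3,174.36 + $1,450.56 + $3,272.88 = $16,430.28
Per month = $16,430.28 ÷ 12 = $1,369.19
Required reserve = 1 × $1,369.19 = $1,369.19
Excess over cushion: $1,970.38 − $1,369.19 = $601.19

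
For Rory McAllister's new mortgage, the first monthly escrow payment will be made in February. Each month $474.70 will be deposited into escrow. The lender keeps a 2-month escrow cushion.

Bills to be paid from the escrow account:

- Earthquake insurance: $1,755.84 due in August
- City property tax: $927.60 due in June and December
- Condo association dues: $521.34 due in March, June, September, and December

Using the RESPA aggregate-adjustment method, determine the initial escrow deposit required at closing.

$1,424.10

Cushion = 2 × $474.70 = $949.40
Trial balance (start $0, +$474.70 each month, − disbursements):
  Feb: +$474.70 → $474.70
  Mar: +$474.70 − $521.34 → $428.06
  Apr: +$474.70 → $902.76
  May: +$474.70 → $1,377.46
  Jun: +$474.70 − $1,448.94 → $403.22
  Jul: +$474.70 → $877.92
  Aug: +$474.70 − $1,755.84 → -$403.22
  Sep: +$474.70 − $521.34 → -$449.86
  Oct: +$474.70 → $24.84
  Nov: +$474.70 → $499.54
  Dec: +$474.70 − $1,448.94 → -$474.70
  Jan: +$474.70 → $0.00
Lowest trial balance = -$474.70 (Dec)
Initial deposit = cushion − low point = $949.40 − (-$474.70) = $1,424.10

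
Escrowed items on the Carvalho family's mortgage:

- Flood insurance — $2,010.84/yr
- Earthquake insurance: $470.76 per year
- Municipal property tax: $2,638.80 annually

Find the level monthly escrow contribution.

Flood insurance — $2,010.84 per year
Earthquake insurance — $470.76 per year
Municipal property tax — $2,638.80 per year
Yearly total = $5,120.40
Monthly = $5,120.40 ÷ 12 = $426.70

$426.70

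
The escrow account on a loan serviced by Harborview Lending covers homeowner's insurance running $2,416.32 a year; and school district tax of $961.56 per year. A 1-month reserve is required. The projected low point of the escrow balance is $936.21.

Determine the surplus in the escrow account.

$654.72

Homeowner's insurance = $2,416.32
School district tax = $961.56
Annual escrow total = $2,416.32 + $961.56 = $3,377.88
Monthly escrow = $3,377.88 / 12 = $281.49
Cushion = 1 × $281.49 = $281.49
Surplus = $936.21 − $281.49 = $654.72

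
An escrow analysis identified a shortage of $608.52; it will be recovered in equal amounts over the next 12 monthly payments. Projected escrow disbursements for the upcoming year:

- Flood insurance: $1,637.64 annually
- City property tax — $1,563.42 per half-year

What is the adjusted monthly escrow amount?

Flood insurance — $1,637.64/yr
City property tax — $1,563.42 × 2 = $3,126.84/yr
Total annual escrow = $4,764.48
Monthly = $4,764.48 / 12 = $397.04
Shortage per month = $608.52 ÷ 12 = $50.71
Adjusted monthly = $397.04 + $50.71 = $447.75

$447.75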